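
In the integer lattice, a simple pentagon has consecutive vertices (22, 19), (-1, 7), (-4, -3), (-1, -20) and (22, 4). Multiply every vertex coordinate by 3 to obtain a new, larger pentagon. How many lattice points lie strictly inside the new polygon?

The shoelace formula gives twice the area as |(22·7 − (-1)·19) + ((-1)·(-3) − (-4)·7) + ((-4)·(-20) − (-1)·(-3)) + ((-1)·4 − 22·(-20)) + (22·19 − 22·4)| = 1047, so the area is 523.5.
The number of boundary lattice points is Σ gcd(|Δx|,|Δy|) = gcd(23,12) + gcd(3,10) + gcd(3,17) + gcd(23,24) + gcd(0,15) = 1+1+1+1+15 = 19.
Scaling by 3 multiplies the area by 3² = 9 (so the new area is 4711.5) and multiplies the boundary lattice-point count by 3, giving 57.
By Pick's theorem, the interior count of the dilated polygon is 4711.5 − 57/2 + 1 = 4684.

4684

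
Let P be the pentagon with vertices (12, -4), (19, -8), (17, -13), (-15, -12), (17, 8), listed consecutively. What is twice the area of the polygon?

610

The shoelace formula gives twice the area as |[12·(-8) − 19·(-4)] + [19·(-13) − 17·(-8)] + [17·(-12) − (-15)·(-13)] + [(-15)·8 − 17·(-12)] + [17·(-4) − 12·8]| = 610, so the area is 305.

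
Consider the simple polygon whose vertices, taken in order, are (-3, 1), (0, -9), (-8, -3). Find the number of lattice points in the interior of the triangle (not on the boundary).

The shoelace formula gives twice the area as |[(-3)·(-9) − 0·1] + [0·(-3) − (-8)·(-9)] + [(-8)·1 − (-3)·(-3)]| = 62, so the area is 31.
Along each edge there are gcd(|Δx|,|Δy|)+1 lattice points, so counting each shared vertex once the boundary has gcd(3,10) + gcd(8,6) + gcd(5,4) = 1+2+1 = 4.
By Pick's theorem A = I + B/2 − 1, so I = 31 − 4/2 + 1 = 30.

30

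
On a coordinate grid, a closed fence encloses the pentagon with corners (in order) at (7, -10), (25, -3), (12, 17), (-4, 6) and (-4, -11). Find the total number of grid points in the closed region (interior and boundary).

The shoelace formula gives twice the area as |(7·(-3) − 25·(-10)) + (25·17 − 12·(-3)) + (12·6 − (-4)·17) + ((-4)·(-11) − (-4)·6) + ((-4)·(-10) − 7·(-11))| = 1015, so the area is 507.5.
Summing gcd(|Δx|,|Δy|) over the edges gives the boundary count: gcd(18,7) + gcd(13,20) + gcd(16,11) + gcd(0,17) + gcd(11,1) = 1+1+1+17+1 = 21.
Pick's theorem gives I = A − B/2 + 1 = 507.5 − 21/2 + 1 = 498, so the closed region contains I + B = 498 + 21 = 519 lattice points.

519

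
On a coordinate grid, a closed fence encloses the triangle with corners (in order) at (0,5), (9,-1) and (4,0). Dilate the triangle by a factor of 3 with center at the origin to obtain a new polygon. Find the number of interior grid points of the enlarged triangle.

88

Using the shoelace formula, 2A = |[0·(-1) − 9·5] + [9·0 − 4·(-1)] + [4·5 − 0·0]| = 21, so the area is 21/2.
Along each edge there are gcd(|Δx|,|Δy|)+1 lattice points, so counting each shared vertex once the boundary has gcd(9,6) + gcd(5,1) + gcd(4,5) = 3+1+1 = 5.
Scaling by 3 multiplies the area by 3² = 9 (so the new area is 94.5) and multiplies the boundary lattice-point count by 3, giving 15.
By Pick's theorem, the interior count of the dilated polygon is 94.5 − 15/2 + 1 = 88.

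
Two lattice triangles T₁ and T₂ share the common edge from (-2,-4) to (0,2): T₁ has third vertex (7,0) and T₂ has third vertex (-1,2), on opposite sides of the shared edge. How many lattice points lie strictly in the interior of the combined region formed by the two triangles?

The union is the simple quadrilateral with vertices (-2,-4), (7,0), (0,2), (-1,2) in order.
Using the shoelace formula, 2A = |((-2)·0 − 7·(-4)) + (7·2 − 0·0) + (0·2 − (-1)·2) + ((-1)·(-4) − (-2)·2)| = 52, so the area is 26.
Along each edge there are gcd(|Δx|,|Δy|)+1 lattice points, so counting each shared vertex once the boundary has gcd(9,4) + gcd(7,2) + gcd(1,0) + gcd(1,6) = 1+1+1+1 = 4.
By Pick's theorem I = A − B/2 + 1 = 26 − 4/2 + 1 = 25.

25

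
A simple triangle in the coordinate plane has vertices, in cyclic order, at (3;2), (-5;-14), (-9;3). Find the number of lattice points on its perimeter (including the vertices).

Summing gcd(|Δx|,|Δy|) over the edges gives the boundary count: gcd(8,16) + gcd(4,17) + gcd(12,1) = 8+1+1 = 10.

10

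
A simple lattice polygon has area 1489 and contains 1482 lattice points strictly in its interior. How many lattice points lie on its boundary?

16

Pick's theorem gives A = I + B/2 − 1, so B = 2(A − I + 1) = 2(1489 − 1482 + 1) = 16.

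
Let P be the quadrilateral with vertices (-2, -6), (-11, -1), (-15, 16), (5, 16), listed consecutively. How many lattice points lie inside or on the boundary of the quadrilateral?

299

Using the shoelace formula, 2A = |((-2)·(-1) − (-11)·(-6)) + ((-11)·16 − (-15)·(-1)) + ((-15)·16 − 5·16) + (5·(-6) − (-2)·16)| = 573, so the area is 573/2.
Along each edge there are gcd(|Δx|,|Δy|)+1 lattice points, so counting each shared vertex once the boundary has gcd(9,5) + gcd(4,17) + gcd(20,0) + gcd(7,22) = 1+1+20+1 = 23.
Pick's theorem gives I = A − B/2 + 1 = 573/2 − 23/2 + 1 = 276, so the closed region contains I + B = 276 + 23 = 299 lattice points.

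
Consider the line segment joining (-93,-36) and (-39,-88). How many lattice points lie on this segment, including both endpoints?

3

The number of lattice points on a segment between lattice points is gcd(|Δx|,|Δy|) + 1 = gcd(54,52) + 1 = 2 + 1 = 3.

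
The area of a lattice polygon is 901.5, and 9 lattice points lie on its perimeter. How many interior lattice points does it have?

898

Pick's theorem A = I + B/2 − 1 rearranges to I = A − B/2 + 1 = 901.5 − 9/2 + 1 = 898.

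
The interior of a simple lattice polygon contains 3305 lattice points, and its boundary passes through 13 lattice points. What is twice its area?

Pick's theorem states A = I + B/2 − 1, so A = 3305 + 13/2 − 1 = 6621/2.
Hence 2A = 6621.

6621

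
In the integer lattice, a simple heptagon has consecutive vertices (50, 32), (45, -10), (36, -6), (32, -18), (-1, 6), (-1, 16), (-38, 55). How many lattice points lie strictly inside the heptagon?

The shoelace formula gives twice the area as |[50·(-10) − 45·32] + [45·(-6) − 36·(-10)] + [36·(-18) − 32·(-6)] + [32·6 − (-1)·(-18)] + [(-1)·16 − (-1)·6] + [(-1)·55 − (-38)·16] + [(-38)·32 − 50·55]| = 5555, so the area is 2777.5.
The number of boundary lattice points is Σ gcd(|Δx|,|Δy|) = gcd(5,42) + gcd(9,4) + gcd(4,12) + gcd(33,24) + gcd(0,10) + gcd(37,39) + gcd(88,23) = 1+1+4+3+10+1+1 = 21.
By Pick's theorem A = I + B/2 − 1, so I = 2777.5 − 21/2 + 1 = 2768.

2768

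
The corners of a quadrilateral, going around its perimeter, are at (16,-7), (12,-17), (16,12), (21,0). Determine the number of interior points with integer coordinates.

84

Using the shoelace formula, 2A = |[16·(-17) − 12·(-7)] + [12·12 − 16·(-17)] + [16·0 − 21·12] + [21·(-7) − 16·0]| = 171, so the area is 171/2.
Summing gcd(|Δx|,|Δy|) over the edges gives the boundary count: gcd(4,10) + gcd(4,29) + gcd(5,12) + gcd(5,7) = 2+1+1+1 = 5.
Pick's theorem gives I = A − B/2 + 1 = 171/2 − 5/2 + 1 = 84.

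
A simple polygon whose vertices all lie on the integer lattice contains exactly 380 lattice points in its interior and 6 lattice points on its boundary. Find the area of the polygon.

Pick's theorem states A = I + B/2 − 1, so A = 380 + 6/2 − 1 = 382.

382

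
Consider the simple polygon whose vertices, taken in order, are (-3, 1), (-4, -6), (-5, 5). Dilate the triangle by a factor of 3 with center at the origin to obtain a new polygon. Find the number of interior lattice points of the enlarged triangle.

Using the shoelace formula, 2A = |((-3)·(-6) − (-4)·1) + ((-4)·5 − (-5)·(-6)) + ((-5)·1 − (-3)·5)| = 18, so the area is 9.
Along each edge there are gcd(|Δx|,|Δy|)+1 lattice points, so counting each shared vertex once the boundary has gcd(1,7) + gcd(1,11) + gcd(2,4) = 1+1+2 = 4.
Scaling by 3 multiplies the area by 3² = 9 (so the new area is 81) and multiplies the boundary lattice-point count by 3, giving 12.
By Pick's theorem, the interior count of the dilated polygon is 81 − 12/2 + 1 = 76.

76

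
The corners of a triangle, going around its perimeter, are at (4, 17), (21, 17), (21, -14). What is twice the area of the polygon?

527

Using the shoelace formula, 2A = |[4·17 − 21·17] + [21·(-14) − 21·17] + [21·17 − 4·(-14)]| = 527, so the area is 263.5.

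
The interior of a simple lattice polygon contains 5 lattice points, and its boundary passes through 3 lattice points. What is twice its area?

By Pick's theorem, A = I + B/2 − 1 = 5 + 3/2 − 1 = 11/2.
Hence 2A = 11.

11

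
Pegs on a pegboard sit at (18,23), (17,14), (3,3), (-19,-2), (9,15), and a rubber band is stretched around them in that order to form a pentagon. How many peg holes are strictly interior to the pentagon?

By the shoelace formula, twice the signed area is |(18·14 − 17·23) + (17·3 − 3·14) + (3·(-2) − (-19)·3) + ((-19)·15 − 9·(-2)) + (9·23 − 18·15)| = 409, so the area is 204.5.
The number of boundary lattice points is Σ gcd(|Δx|,|Δy|) = gcd(1,9) + gcd(14,11) + gcd(22,5) + gcd(28,17) + gcd(9,8) = 1+1+1+1+1 = 5.
Pick's theorem gives I = A − B/2 + 1 = 204.5 − 5/2 + 1 = 203.

203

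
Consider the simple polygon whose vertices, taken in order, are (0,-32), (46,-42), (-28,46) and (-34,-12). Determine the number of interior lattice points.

By the shoelace formula, twice the signed area is |(0·(-42) − 46·(-32)) + (46·46 − (-28)·(-42)) + ((-28)·(-12) − (-34)·46) + ((-34)·(-32) − 0·(-12))| = 5400, so the area is 2700.
Summing gcd(|Δx|,|Δy|) over the edges gives the boundary count: gcd(46,10) + gcd(74,88) + gcd(6,58) + gcd(34,20) = 2+2+2+2 = 8.
Pick's theorem gives I = A − B/2 + 1 = 2700 − 8/2 + 1 = 2697.

2697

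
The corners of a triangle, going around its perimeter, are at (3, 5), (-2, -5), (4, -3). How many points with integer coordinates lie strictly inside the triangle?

The shoelace formula gives twice the area as |(3·(-5) − (-2)·5) + ((-2)·(-3) − 4·(-5)) + (4·5 − 3·(-3))| = 50, so the area is 25.
Summing gcd(|Δx|,|Δy|) over the edges gives the boundary count: gcd(5,10) + gcd(6,2) + gcd(1,8) = 5+2+1 = 8.
Pick's theorem gives I = A − B/2 + 1 = 25 − 8/2 + 1 = 22.

22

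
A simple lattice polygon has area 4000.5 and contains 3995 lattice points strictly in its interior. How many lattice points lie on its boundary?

13

Pick's theorem gives A = I + B/2 − 1, so B = 2(A − I + 1) = 2(4000.5 − 3995 + 1) = 13.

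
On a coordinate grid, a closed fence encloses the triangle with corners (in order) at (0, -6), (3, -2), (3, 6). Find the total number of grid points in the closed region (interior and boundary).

19

The shoelace formula gives twice the area as |[0·(-2) − 3·(-6)] + [3·6 − 3·(-2)] + [3·(-6) − 0·6]| = 24, so the area is 12.
Summing gcd(|Δx|,|Δy|) over the edges gives the boundary count: gcd(3,4) + gcd(0,8) + gcd(3,12) = 1+8+3 = 12.
Pick's theorem gives I = A − B/2 + 1 = 12 − 12/2 + 1 = 7, so the closed region contains I + B = 7 + 12 = 19 lattice points.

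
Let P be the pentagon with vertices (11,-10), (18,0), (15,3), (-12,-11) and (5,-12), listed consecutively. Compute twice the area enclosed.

By the shoelace formula, twice the signed area is |(11·0 − 18·(-10)) + (18·3 − 15·0) + (15·(-11) − (-12)·3) + ((-12)·(-12) − 5·(-11)) + (5·(-10) − 11·(-12))| = 386, so the area is 193.

386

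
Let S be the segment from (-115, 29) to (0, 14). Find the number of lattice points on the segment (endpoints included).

6

The number of lattice points on a segment between lattice points is gcd(|Δx|,|Δy|) + 1 = gcd(115,15) + 1 = 5 + 1 = 6.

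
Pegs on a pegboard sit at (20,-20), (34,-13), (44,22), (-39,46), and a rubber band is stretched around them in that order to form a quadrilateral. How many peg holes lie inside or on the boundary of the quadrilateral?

2249

Using the shoelace formula, 2A = |[20·(-13) − 34·(-20)] + [34·22 − 44·(-13)] + [44·46 − (-39)·22] + [(-39)·(-20) − 20·46]| = 4482, so the area is 2241.
Summing gcd(|Δx|,|Δy|) over the edges gives the boundary count: gcd(14,7) + gcd(10,35) + gcd(83,24) + gcd(59,66) = 7+5+1+1 = 14.
Pick's theorem gives I = A − B/2 + 1 = 2241 − 14/2 + 1 = 2235, so the closed region contains I + B = 2235 + 14 = 2249 lattice points.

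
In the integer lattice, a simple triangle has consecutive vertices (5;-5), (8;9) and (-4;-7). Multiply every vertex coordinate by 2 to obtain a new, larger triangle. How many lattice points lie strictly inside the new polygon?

235

By the shoelace formula, twice the signed area is |(5·9 − 8·(-5)) + (8·(-7) − (-4)·9) + ((-4)·(-5) − 5·(-7))| = 120, so the area is 60.
Summing gcd(|Δx|,|Δy|) over the edges gives the boundary count: gcd(3,14) + gcd(12,16) + gcd(9,2) = 1+4+1 = 6.
Scaling by 2 multiplies the area by 2² = 4 (so the new area is 240) and multiplies the boundary lattice-point count by 2, giving 12.
By Pick's theorem, the interior count of the dilated polygon is 240 − 12/2 + 1 = 235.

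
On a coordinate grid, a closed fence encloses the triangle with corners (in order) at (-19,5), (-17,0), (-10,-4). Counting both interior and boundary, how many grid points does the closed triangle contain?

20

The shoelace formula gives twice the area as |((-19)·0 − (-17)·5) + ((-17)·(-4) − (-10)·0) + ((-10)·5 − (-19)·(-4))| = 27, so the area is 13.5.
Summing gcd(|Δx|,|Δy|) over the edges gives the boundary count: gcd(2,5) + gcd(7,4) + gcd(9,9) = 1+1+9 = 11.
Pick's theorem gives I = A − B/2 + 1 = 13.5 − 11/2 + 1 = 9, so the closed region contains I + B = 9 + 11 = 20 lattice points.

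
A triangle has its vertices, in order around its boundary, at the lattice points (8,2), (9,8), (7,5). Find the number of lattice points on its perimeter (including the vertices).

The number of boundary lattice points is Σ gcd(|Δx|,|Δy|) = gcd(1,6) + gcd(2,3) + gcd(1,3) = 1+1+1 = 3.

3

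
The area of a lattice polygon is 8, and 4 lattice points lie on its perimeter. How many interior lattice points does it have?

From Pick's theorem, I = A − B/2 + 1 = 8 − 4/2 + 1 = 7.

7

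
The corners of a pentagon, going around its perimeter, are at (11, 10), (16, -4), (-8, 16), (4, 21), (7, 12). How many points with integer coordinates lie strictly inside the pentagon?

182

Using the shoelace formula, 2A = |[11·(-4) − 16·10] + [16·16 − (-8)·(-4)] + [(-8)·21 − 4·16] + [4·12 − 7·21] + [7·10 − 11·12]| = 373, so the area is 186.5.
Summing gcd(|Δx|,|Δy|) over the edges gives the boundary count: gcd(5,14) + gcd(24,20) + gcd(12,5) + gcd(3,9) + gcd(4,2) = 1+4+1+3+2 = 11.
By Pick's theorem A = I + B/2 − 1, so I = 186.5 − 11/2 + 1 = 182.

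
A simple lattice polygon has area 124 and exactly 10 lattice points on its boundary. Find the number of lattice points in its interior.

From Pick's theorem, I = A − B/2 + 1 = 124 − 10/2 + 1 = 120.

120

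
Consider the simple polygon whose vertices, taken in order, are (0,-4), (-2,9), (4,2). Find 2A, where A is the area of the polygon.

64

By the shoelace formula, twice the signed area is |[0·9 − (-2)·(-4)] + [(-2)·2 − 4·9] + [4·(-4) − 0·2]| = 64, so the area is 32.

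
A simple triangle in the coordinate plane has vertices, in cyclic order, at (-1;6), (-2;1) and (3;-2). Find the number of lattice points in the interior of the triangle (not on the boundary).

12

By the shoelace formula, twice the signed area is |((-1)·1 − (-2)·6) + ((-2)·(-2) − 3·1) + (3·6 − (-1)·(-2))| = 28, so the area is 14.
The number of boundary lattice points is Σ gcd(|Δx|,|Δy|) = gcd(1,5) + gcd(5,3) + gcd(4,8) = 1+1+4 = 6.
By Pick's theorem A = I + B/2 − 1, so I = 14 − 6/2 + 1 = 12.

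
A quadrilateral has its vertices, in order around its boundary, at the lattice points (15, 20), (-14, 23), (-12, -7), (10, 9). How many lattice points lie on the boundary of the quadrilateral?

Along each edge there are gcd(|Δx|,|Δy|)+1 lattice points, so counting each shared vertex once the boundary has gcd(29,3) + gcd(2,30) + gcd(22,16) + gcd(5,11) = 1+2+2+1 = 6.

6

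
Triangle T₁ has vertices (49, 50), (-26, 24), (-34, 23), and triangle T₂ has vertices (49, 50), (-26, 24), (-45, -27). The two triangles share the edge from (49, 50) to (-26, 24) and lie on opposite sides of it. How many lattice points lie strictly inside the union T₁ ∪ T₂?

1731

The union is the simple quadrilateral with vertices (49, 50), (-34, 23), (-26, 24), (-45, -27) in order.
By the shoelace formula, twice the signed area is |(49·23 − (-34)·50) + ((-34)·24 − (-26)·23) + ((-26)·(-27) − (-45)·24) + ((-45)·50 − 49·(-27))| = 3464, so the area is 1732.
The number of boundary lattice points is Σ gcd(|Δx|,|Δy|) = gcd(83,27) + gcd(8,1) + gcd(19,51) + gcd(94,77) = 1+1+1+1 = 4.
By Pick's theorem I = A − B/2 + 1 = 1732 − 4/2 + 1 = 1731.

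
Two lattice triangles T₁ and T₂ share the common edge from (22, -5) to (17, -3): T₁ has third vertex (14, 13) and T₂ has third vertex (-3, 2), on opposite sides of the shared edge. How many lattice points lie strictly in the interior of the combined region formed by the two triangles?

41

The union is the simple quadrilateral with vertices (22, -5), (14, 13), (17, -3), (-3, 2) in order.
The shoelace formula gives twice the area as |(22·13 − 14·(-5)) + (14·(-3) − 17·13) + (17·2 − (-3)·(-3)) + ((-3)·(-5) − 22·2)| = 89, so the area is 44.5.
The number of boundary lattice points is Σ gcd(|Δx|,|Δy|) = gcd(8,18) + gcd(3,16) + gcd(20,5) + gcd(25,7) = 2+1+5+1 = 9.
By Pick's theorem I = A − B/2 + 1 = 44.5 − 9/2 + 1 = 41.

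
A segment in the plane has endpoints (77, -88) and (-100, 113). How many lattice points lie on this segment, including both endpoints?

4

The number of lattice points on a segment between lattice points is gcd(|Δx|,|Δy|) + 1 = gcd(177,201) + 1 = 3 + 1 = 4.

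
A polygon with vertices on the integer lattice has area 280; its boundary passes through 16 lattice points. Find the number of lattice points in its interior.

From Pick's theorem, I = A − B/2 + 1 = 280 − 16/2 + 1 = 273.

273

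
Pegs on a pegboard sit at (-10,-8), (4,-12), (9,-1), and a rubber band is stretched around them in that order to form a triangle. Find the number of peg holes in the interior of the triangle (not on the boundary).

86

The shoelace formula gives twice the area as |[(-10)·(-12) − 4·(-8)] + [4·(-1) − 9·(-12)] + [9·(-8) − (-10)·(-1)]| = 174, so the area is 87.
Along each edge there are gcd(|Δx|,|Δy|)+1 lattice points, so counting each shared vertex once the boundary has gcd(14,4) + gcd(5,11) + gcd(19,7) = 2+1+1 = 4.
Pick's theorem gives I = A − B/2 + 1 = 87 − 4/2 + 1 = 86.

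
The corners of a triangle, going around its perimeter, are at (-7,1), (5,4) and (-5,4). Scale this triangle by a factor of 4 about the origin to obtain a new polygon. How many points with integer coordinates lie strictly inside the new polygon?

The shoelace formula gives twice the area as |((-7)·4 − 5·1) + (5·4 − (-5)·4) + ((-5)·1 − (-7)·4)| = 30, so the area is 15.
Along each edge there are gcd(|Δx|,|Δy|)+1 lattice points, so counting each shared vertex once the boundary has gcd(12,3) + gcd(10,0) + gcd(2,3) = 3+10+1 = 14.
Scaling by 4 multiplies the area by 4² = 16 (so the new area is 240) and multiplies the boundary lattice-point count by 4, giving 56.
By Pick's theorem, the interior count of the dilated polygon is 240 − 56/2 + 1 = 213.

213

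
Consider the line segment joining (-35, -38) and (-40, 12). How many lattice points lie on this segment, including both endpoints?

6

The number of lattice points on a segment between lattice points is gcd(|Δx|,|Δy|) + 1 = gcd(5,50) + 1 = 5 + 1 = 6.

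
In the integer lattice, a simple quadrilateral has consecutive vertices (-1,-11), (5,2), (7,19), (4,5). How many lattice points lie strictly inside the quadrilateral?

By the shoelace formula, twice the signed area is |[(-1)·2 − 5·(-11)] + [5·19 − 7·2] + [7·5 − 4·19] + [4·(-11) − (-1)·5]| = 54, so the area is 27.
Summing gcd(|Δx|,|Δy|) over the edges gives the boundary count: gcd(6,13) + gcd(2,17) + gcd(3,14) + gcd(5,16) = 1+1+1+1 = 4.
By Pick's theorem A = I + B/2 − 1, so I = 27 − 4/2 + 1 = 26.

26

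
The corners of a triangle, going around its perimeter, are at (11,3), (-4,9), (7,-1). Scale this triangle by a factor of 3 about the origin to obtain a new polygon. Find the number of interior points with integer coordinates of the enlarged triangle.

367

By the shoelace formula, twice the signed area is |[11·9 − (-4)·3] + [(-4)·(-1) − 7·9] + [7·3 − 11·(-1)]| = 84, so the area is 42.
Summing gcd(|Δx|,|Δy|) over the edges gives the boundary count: gcd(15,6) + gcd(11,10) + gcd(4,4) = 3+1+4 = 8.
Scaling by 3 multiplies the area by 3² = 9 (so the new area is 378) and multiplies the boundary lattice-point count by 3, giving 24.
By Pick's theorem, the interior count of the dilated polygon is 378 − 24/2 + 1 = 367.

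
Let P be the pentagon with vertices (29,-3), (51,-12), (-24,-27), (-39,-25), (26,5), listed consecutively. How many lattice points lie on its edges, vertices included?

23

Along each edge there are gcd(|Δx|,|Δy|)+1 lattice points, so counting each shared vertex once the boundary has gcd(22,9) + gcd(75,15) + gcd(15,2) + gcd(65,30) + gcd(3,8) = 1+15+1+5+1 = 23.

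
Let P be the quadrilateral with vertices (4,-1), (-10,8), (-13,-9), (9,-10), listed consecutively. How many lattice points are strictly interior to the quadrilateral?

The shoelace formula gives twice the area as |(4·8 − (-10)·(-1)) + ((-10)·(-9) − (-13)·8) + ((-13)·(-10) − 9·(-9)) + (9·(-1) − 4·(-10))| = 458, so the area is 229.
Summing gcd(|Δx|,|Δy|) over the edges gives the boundary count: gcd(14,9) + gcd(3,17) + gcd(22,1) + gcd(5,9) = 1+1+1+1 = 4.
By Pick's theorem A = I + B/2 − 1, so I = 229 − 4/2 + 1 = 228.

228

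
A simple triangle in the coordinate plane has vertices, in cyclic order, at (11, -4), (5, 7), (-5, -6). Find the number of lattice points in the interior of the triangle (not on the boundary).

By the shoelace formula, twice the signed area is |(11·7 − 5·(-4)) + (5·(-6) − (-5)·7) + ((-5)·(-4) − 11·(-6))| = 188, so the area is 94.
The number of boundary lattice points is Σ gcd(|Δx|,|Δy|) = gcd(6,11) + gcd(10,13) + gcd(16,2) = 1+1+2 = 4.
By Pick's theorem A = I + B/2 − 1, so I = 94 − 4/2 + 1 = 93.

93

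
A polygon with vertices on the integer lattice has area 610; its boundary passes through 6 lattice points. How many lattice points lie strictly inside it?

608

Pick's theorem A = I + B/2 − 1 rearranges to I = A − B/2 + 1 = 610 − 6/2 + 1 = 608.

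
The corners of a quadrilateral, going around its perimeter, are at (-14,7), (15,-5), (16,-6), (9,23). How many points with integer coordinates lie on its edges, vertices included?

Summing gcd(|Δx|,|Δy|) over the edges gives the boundary count: gcd(29,12) + gcd(1,1) + gcd(7,29) + gcd(23,16) = 1+1+1+1 = 4.

4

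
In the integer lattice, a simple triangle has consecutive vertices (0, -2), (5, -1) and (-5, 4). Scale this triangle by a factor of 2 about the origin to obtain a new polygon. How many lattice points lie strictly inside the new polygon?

64

Using the shoelace formula, 2A = |[0·(-1) − 5·(-2)] + [5·4 − (-5)·(-1)] + [(-5)·(-2) − 0·4]| = 35, so the area is 17.5.
Summing gcd(|Δx|,|Δy|) over the edges gives the boundary count: gcd(5,1) + gcd(10,5) + gcd(5,6) = 1+5+1 = 7.
Scaling by 2 multiplies the area by 2² = 4 (so the new area is 70) and multiplies the boundary lattice-point count by 2, giving 14.
By Pick's theorem, the interior count of the dilated polygon is 70 − 14/2 + 1 = 64.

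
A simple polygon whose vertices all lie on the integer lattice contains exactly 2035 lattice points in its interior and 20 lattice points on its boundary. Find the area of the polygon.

Pick's theorem states A = I + B/2 − 1, so A = 2035 + 20/2 − 1 = 2044.

2044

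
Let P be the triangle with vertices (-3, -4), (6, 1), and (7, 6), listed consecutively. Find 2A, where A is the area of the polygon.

Using the shoelace formula, 2A = |[(-3)·1 − 6·(-4)] + [6·6 − 7·1] + [7·(-4) − (-3)·6]| = 40, so the area is 20.

40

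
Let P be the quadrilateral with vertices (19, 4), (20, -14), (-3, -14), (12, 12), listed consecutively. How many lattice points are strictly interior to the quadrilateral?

The shoelace formula gives twice the area as |(19·(-14) − 20·4) + (20·(-14) − (-3)·(-14)) + ((-3)·12 − 12·(-14)) + (12·4 − 19·12)| = 716, so the area is 358.
The number of boundary lattice points is Σ gcd(|Δx|,|Δy|) = gcd(1,18) + gcd(23,0) + gcd(15,26) + gcd(7,8) = 1+23+1+1 = 26.
Pick's theorem gives I = A − B/2 + 1 = 358 − 26/2 + 1 = 346.

346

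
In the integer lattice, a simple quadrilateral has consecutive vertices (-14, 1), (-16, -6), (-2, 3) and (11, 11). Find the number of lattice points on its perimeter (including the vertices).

8

The number of boundary lattice points is Σ gcd(|Δx|,|Δy|) = gcd(2,7) + gcd(14,9) + gcd(13,8) + gcd(25,10) = 1+1+1+5 = 8.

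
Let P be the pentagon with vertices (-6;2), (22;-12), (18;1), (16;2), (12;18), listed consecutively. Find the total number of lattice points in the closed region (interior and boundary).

353

Using the shoelace formula, 2A = |[(-6)·(-12) − 22·2] + [22·1 − 18·(-12)] + [18·2 − 16·1] + [16·18 − 12·2] + [12·2 − (-6)·18]| = 682, so the area is 341.
Summing gcd(|Δx|,|Δy|) over the edges gives the boundary count: gcd(28,14) + gcd(4,13) + gcd(2,1) + gcd(4,16) + gcd(18,16) = 14+1+1+4+2 = 22.
Pick's theorem gives I = A − B/2 + 1 = 341 − 22/2 + 1 = 331, so the closed region contains I + B = 331 + 22 = 353 lattice points.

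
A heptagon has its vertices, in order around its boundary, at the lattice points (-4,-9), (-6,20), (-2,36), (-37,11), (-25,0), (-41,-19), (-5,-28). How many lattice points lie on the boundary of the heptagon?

The number of boundary lattice points is Σ gcd(|Δx|,|Δy|) = gcd(2,29) + gcd(4,16) + gcd(35,25) + gcd(12,11) + gcd(16,19) + gcd(36,9) + gcd(1,19) = 1+4+5+1+1+9+1 = 22.

22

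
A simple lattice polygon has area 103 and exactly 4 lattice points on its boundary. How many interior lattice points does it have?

102

Pick's theorem A = I + B/2 − 1 rearranges to I = A − B/2 + 1 = 103 − 4/2 + 1 = 102.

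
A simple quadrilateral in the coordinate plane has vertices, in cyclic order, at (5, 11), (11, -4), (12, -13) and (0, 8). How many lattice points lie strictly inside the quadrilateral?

87

Using the shoelace formula, 2A = |[5·(-4) − 11·11] + [11·(-13) − 12·(-4)] + [12·8 − 0·(-13)] + [0·11 − 5·8]| = 180, so the area is 90.
Summing gcd(|Δx|,|Δy|) over the edges gives the boundary count: gcd(6,15) + gcd(1,9) + gcd(12,21) + gcd(5,3) = 3+1+3+1 = 8.
By Pick's theorem A = I + B/2 − 1, so I = 90 − 8/2 + 1 = 87.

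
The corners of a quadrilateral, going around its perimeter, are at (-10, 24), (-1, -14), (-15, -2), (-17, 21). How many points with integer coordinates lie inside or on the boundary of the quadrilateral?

By the shoelace formula, twice the signed area is |[(-10)·(-14) − (-1)·24] + [(-1)·(-2) − (-15)·(-14)] + [(-15)·21 − (-17)·(-2)] + [(-17)·24 − (-10)·21]| = 591, so the area is 295.5.
Along each edge there are gcd(|Δx|,|Δy|)+1 lattice points, so counting each shared vertex once the boundary has gcd(9,38) + gcd(14,12) + gcd(2,23) + gcd(7,3) = 1+2+1+1 = 5.
Pick's theorem gives I = A − B/2 + 1 = 295.5 − 5/2 + 1 = 294, so the closed region contains I + B = 294 + 5 = 299 lattice points.

299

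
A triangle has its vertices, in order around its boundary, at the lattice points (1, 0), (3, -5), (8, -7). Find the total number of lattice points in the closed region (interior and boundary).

Using the shoelace formula, 2A = |[1·(-5) − 3·0] + [3·(-7) − 8·(-5)] + [8·0 − 1·(-7)]| = 21, so the area is 10.5.
The number of boundary lattice points is Σ gcd(|Δx|,|Δy|) = gcd(2,5) + gcd(5,2) + gcd(7,7) = 1+1+7 = 9.
Pick's theorem gives I = A − B/2 + 1 = 10.5 − 9/2 + 1 = 7, so the closed region contains I + B = 7 + 9 = 16 lattice points.

16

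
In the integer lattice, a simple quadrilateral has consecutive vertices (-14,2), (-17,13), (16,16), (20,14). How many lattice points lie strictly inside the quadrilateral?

241

Using the shoelace formula, 2A = |((-14)·13 − (-17)·2) + ((-17)·16 − 16·13) + (16·14 − 20·16) + (20·2 − (-14)·14)| = 488, so the area is 244.
Summing gcd(|Δx|,|Δy|) over the edges gives the boundary count: gcd(3,11) + gcd(33,3) + gcd(4,2) + gcd(34,12) = 1+3+2+2 = 8.
Pick's theorem gives I = A − B/2 + 1 = 244 − 8/2 + 1 = 241.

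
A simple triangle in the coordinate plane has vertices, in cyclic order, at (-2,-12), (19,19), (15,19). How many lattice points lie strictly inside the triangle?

60

By the shoelace formula, twice the signed area is |[(-2)·19 − 19·(-12)] + [19·19 − 15·19] + [15·(-12) − (-2)·19]| = 124, so the area is 62.
Along each edge there are gcd(|Δx|,|Δy|)+1 lattice points, so counting each shared vertex once the boundary has gcd(21,31) + gcd(4,0) + gcd(17,31) = 1+4+1 = 6.
By Pick's theorem A = I + B/2 − 1, so I = 62 − 6/2 + 1 = 60.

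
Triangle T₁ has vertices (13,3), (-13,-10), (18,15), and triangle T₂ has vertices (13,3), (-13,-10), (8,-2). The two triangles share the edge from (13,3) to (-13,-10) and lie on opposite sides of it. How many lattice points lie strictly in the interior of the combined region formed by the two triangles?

153

The union is the simple quadrilateral with vertices (13,3), (18,15), (-13,-10), (8,-2) in order.
Using the shoelace formula, 2A = |[13·15 − 18·3] + [18·(-10) − (-13)·15] + [(-13)·(-2) − 8·(-10)] + [8·3 − 13·(-2)]| = 312, so the area is 156.
Along each edge there are gcd(|Δx|,|Δy|)+1 lattice points, so counting each shared vertex once the boundary has gcd(5,12) + gcd(31,25) + gcd(21,8) + gcd(5,5) = 1+1+1+5 = 8.
By Pick's theorem I = A − B/2 + 1 = 156 − 8/2 + 1 = 153.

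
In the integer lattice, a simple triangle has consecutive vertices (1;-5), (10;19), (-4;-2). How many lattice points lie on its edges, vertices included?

The number of boundary lattice points is Σ gcd(|Δx|,|Δy|) = gcd(9,24) + gcd(14,21) + gcd(5,3) = 3+7+1 = 11.

11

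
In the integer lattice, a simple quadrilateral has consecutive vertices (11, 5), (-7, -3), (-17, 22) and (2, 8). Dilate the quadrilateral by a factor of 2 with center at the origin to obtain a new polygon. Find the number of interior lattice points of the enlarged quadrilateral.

912

Using the shoelace formula, 2A = |[11·(-3) − (-7)·5] + [(-7)·22 − (-17)·(-3)] + [(-17)·8 − 2·22] + [2·5 − 11·8]| = 461, so the area is 461/2.
The number of boundary lattice points is Σ gcd(|Δx|,|Δy|) = gcd(18,8) + gcd(10,25) + gcd(19,14) + gcd(9,3) = 2+5+1+3 = 11.
Scaling by 2 multiplies the area by 2² = 4 (so the new area is 922) and multiplies the boundary lattice-point count by 2, giving 22.
By Pick's theorem, the interior count of the dilated polygon is 922 − 22/2 + 1 = 912.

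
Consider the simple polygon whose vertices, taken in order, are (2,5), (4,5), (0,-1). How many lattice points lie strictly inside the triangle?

The shoelace formula gives twice the area as |(2·5 − 4·5) + (4·(-1) − 0·5) + (0·5 − 2·(-1))| = 12, so the area is 6.
The number of boundary lattice points is Σ gcd(|Δx|,|Δy|) = gcd(2,0) + gcd(4,6) + gcd(2,6) = 2+2+2 = 6.
By Pick's theorem A = I + B/2 − 1, so I = 6 − 6/2 + 1 = 4.

4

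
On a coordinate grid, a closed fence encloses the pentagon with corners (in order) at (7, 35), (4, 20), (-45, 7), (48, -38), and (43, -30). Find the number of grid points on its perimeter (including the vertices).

The number of boundary lattice points is Σ gcd(|Δx|,|Δy|) = gcd(3,15) + gcd(49,13) + gcd(93,45) + gcd(5,8) + gcd(36,65) = 3+1+3+1+1 = 9.

9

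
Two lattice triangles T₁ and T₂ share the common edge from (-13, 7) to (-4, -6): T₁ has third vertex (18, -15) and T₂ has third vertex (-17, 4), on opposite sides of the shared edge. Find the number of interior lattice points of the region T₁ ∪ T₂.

141

The union is the simple quadrilateral with vertices (-13, 7), (18, -15), (-4, -6), (-17, 4) in order.
The shoelace formula gives twice the area as |((-13)·(-15) − 18·7) + (18·(-6) − (-4)·(-15)) + ((-4)·4 − (-17)·(-6)) + ((-17)·7 − (-13)·4)| = 284, so the area is 142.
The number of boundary lattice points is Σ gcd(|Δx|,|Δy|) = gcd(31,22) + gcd(22,9) + gcd(13,10) + gcd(4,3) = 1+1+1+1 = 4.
By Pick's theorem I = A − B/2 + 1 = 142 − 4/2 + 1 = 141.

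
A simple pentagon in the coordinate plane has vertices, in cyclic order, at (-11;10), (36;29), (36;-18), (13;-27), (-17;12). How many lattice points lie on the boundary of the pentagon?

The number of boundary lattice points is Σ gcd(|Δx|,|Δy|) = gcd(47,19) + gcd(0,47) + gcd(23,9) + gcd(30,39) + gcd(6,2) = 1+47+1+3+2 = 54.

54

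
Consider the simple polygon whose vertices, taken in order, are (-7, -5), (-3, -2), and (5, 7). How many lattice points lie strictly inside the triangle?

By the shoelace formula, twice the signed area is |[(-7)·(-2) − (-3)·(-5)] + [(-3)·7 − 5·(-2)] + [5·(-5) − (-7)·7]| = 12, so the area is 6.
Along each edge there are gcd(|Δx|,|Δy|)+1 lattice points, so counting each shared vertex once the boundary has gcd(4,3) + gcd(8,9) + gcd(12,12) = 1+1+12 = 14.
By Pick's theorem A = I + B/2 − 1, so I = 6 − 14/2 + 1 = 0.

0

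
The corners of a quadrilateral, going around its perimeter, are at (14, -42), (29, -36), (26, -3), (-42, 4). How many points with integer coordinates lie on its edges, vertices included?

9

Along each edge there are gcd(|Δx|,|Δy|)+1 lattice points, so counting each shared vertex once the boundary has gcd(15,6) + gcd(3,33) + gcd(68,7) + gcd(56,46) = 3+3+1+2 = 9.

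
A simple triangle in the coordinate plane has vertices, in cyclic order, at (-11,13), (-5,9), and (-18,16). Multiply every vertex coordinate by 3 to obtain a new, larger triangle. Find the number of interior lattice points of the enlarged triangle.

The shoelace formula gives twice the area as |((-11)·9 − (-5)·13) + ((-5)·16 − (-18)·9) + ((-18)·13 − (-11)·16)| = 10, so the area is 5.
The number of boundary lattice points is Σ gcd(|Δx|,|Δy|) = gcd(6,4) + gcd(13,7) + gcd(7,3) = 2+1+1 = 4.
Scaling by 3 multiplies the area by 3² = 9 (so the new area is 45) and multiplies the boundary lattice-point count by 3, giving 12.
By Pick's theorem, the interior count of the dilated polygon is 45 − 12/2 + 1 = 40.

40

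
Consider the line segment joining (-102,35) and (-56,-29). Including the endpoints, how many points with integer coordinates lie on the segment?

3

The number of lattice points on a segment between lattice points is gcd(|Δx|,|Δy|) + 1 = gcd(46,64) + 1 = 2 + 1 = 3.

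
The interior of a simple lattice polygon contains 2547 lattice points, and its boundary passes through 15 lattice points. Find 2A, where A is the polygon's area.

By Pick's theorem, A = I + B/2 − 1 = 2547 + 15/2 − 1 = 5107/2.
Hence 2A = 5107.

5107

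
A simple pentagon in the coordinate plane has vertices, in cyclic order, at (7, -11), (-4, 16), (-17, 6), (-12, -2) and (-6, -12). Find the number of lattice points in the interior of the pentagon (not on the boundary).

The shoelace formula gives twice the area as |(7·16 − (-4)·(-11)) + ((-4)·6 − (-17)·16) + ((-17)·(-2) − (-12)·6) + ((-12)·(-12) − (-6)·(-2)) + ((-6)·(-11) − 7·(-12))| = 704, so the area is 352.
Along each edge there are gcd(|Δx|,|Δy|)+1 lattice points, so counting each shared vertex once the boundary has gcd(11,27) + gcd(13,10) + gcd(5,8) + gcd(6,10) + gcd(13,1) = 1+1+1+2+1 = 6.
By Pick's theorem A = I + B/2 − 1, so I = 352 − 6/2 + 1 = 350.

350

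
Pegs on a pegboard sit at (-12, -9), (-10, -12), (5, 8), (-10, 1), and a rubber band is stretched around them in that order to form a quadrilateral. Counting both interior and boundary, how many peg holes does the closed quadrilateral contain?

116

Using the shoelace formula, 2A = |[(-12)·(-12) − (-10)·(-9)] + [(-10)·8 − 5·(-12)] + [5·1 − (-10)·8] + [(-10)·(-9) − (-12)·1]| = 221, so the area is 221/2.
Summing gcd(|Δx|,|Δy|) over the edges gives the boundary count: gcd(2,3) + gcd(15,20) + gcd(15,7) + gcd(2,10) = 1+5+1+2 = 9.
Pick's theorem gives I = A − B/2 + 1 = 221/2 − 9/2 + 1 = 107, so the closed region contains I + B = 107 + 9 = 116 lattice points.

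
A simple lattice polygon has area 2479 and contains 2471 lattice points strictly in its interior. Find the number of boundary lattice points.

Pick's theorem gives A = I + B/2 − 1, so B = 2(A − I + 1) = 2(2479 − 2471 + 1) = 18.

18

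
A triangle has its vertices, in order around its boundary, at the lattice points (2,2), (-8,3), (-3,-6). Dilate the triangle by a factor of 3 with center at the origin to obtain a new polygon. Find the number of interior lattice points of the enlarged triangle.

Using the shoelace formula, 2A = |[2·3 − (-8)·2] + [(-8)·(-6) − (-3)·3] + [(-3)·2 − 2·(-6)]| = 85, so the area is 85/2.
The number of boundary lattice points is Σ gcd(|Δx|,|Δy|) = gcd(10,1) + gcd(5,9) + gcd(5,8) = 1+1+1 = 3.
Scaling by 3 multiplies the area by 3² = 9 (so the new area is 765/2) and multiplies the boundary lattice-point count by 3, giving 9.
By Pick's theorem, the interior count of the dilated polygon is 765/2 − 9/2 + 1 = 379.

379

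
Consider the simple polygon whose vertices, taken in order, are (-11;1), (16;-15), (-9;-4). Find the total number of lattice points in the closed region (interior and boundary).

Using the shoelace formula, 2A = |[(-11)·(-15) − 16·1] + [16·(-4) − (-9)·(-15)] + [(-9)·1 − (-11)·(-4)]| = 103, so the area is 51.5.
The number of boundary lattice points is Σ gcd(|Δx|,|Δy|) = gcd(27,16) + gcd(25,11) + gcd(2,5) = 1+1+1 = 3.
Pick's theorem gives I = A − B/2 + 1 = 51.5 − 3/2 + 1 = 51, so the closed region contains I + B = 51 + 3 = 54 lattice points.

54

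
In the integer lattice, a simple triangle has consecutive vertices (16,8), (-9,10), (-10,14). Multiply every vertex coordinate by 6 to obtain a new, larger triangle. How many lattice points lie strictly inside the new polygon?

1753

By the shoelace formula, twice the signed area is |[16·10 − (-9)·8] + [(-9)·14 − (-10)·10] + [(-10)·8 − 16·14]| = 98, so the area is 49.
The number of boundary lattice points is Σ gcd(|Δx|,|Δy|) = gcd(25,2) + gcd(1,4) + gcd(26,6) = 1+1+2 = 4.
Scaling by 6 multiplies the area by 6² = 36 (so the new area is 1764) and multiplies the boundary lattice-point count by 6, giving 24.
By Pick's theorem, the interior count of the dilated polygon is 1764 − 24/2 + 1 = 1753.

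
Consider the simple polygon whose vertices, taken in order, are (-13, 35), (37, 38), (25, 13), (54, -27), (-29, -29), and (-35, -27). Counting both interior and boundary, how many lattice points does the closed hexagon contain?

3901

The shoelace formula gives twice the area as |[(-13)·38 − 37·35] + [37·13 − 25·38] + [25·(-27) − 54·13] + [54·(-29) − (-29)·(-27)] + [(-29)·(-27) − (-35)·(-29)] + [(-35)·35 − (-13)·(-27)]| = 7792, so the area is 3896.
Along each edge there are gcd(|Δx|,|Δy|)+1 lattice points, so counting each shared vertex once the boundary has gcd(50,3) + gcd(12,25) + gcd(29,40) + gcd(83,2) + gcd(6,2) + gcd(22,62) = 1+1+1+1+2+2 = 8.
Pick's theorem gives I = A − B/2 + 1 = 3896 − 8/2 + 1 = 3893, so the closed region contains I + B = 3893 + 8 = 3901 lattice points.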